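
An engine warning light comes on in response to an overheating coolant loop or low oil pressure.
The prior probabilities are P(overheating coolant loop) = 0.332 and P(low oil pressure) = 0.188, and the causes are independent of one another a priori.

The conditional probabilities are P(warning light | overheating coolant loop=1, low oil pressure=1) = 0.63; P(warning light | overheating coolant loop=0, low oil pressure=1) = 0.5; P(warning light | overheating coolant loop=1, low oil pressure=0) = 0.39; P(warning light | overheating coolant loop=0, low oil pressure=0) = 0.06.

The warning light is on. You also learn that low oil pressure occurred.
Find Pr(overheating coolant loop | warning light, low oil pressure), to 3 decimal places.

P(warning light | low oil pressure) = 0.5·0.668 + 0.63·0.332 = 0.334000 + 0.209160 = 0.543160
Restricting to configurations with overheating coolant loop present: 0.63·0.332 = 0.209160.
So P(overheating coolant loop | warning light, low oil pressure) = 0.209160/0.543160 ≈ 0.385.

Pr(overheating coolant loop | warning light, low oil pressure) ≈ 0.385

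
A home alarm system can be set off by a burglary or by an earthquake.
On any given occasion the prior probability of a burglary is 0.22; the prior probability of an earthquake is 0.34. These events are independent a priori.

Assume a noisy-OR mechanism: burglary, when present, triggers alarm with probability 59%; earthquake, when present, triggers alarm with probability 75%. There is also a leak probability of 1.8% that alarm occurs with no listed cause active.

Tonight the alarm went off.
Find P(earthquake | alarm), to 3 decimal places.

P(earthquake | alarm) ≈ 0.736

Under noisy-OR, P(alarm | causes) = 1 − (1−0.018)·∏(1−qᵢ) over the active causes.
Sum P(alarm|·) weighted by the priors over the 4 (burglary, earthquake) configurations:
  P(alarm) = 0.018*0.78*0.66 + 0.7545*0.78*0.34 + 0.59738*0.22*0.66 + 0.899345*0.22*0.34
        = 0.009266 + 0.200093 + 0.086740 + 0.067271 = 0.363370
Configurations with earthquake contribute 0.267364, so
  P(earthquake | alarm) = 0.267364 / 0.363370 ≈ 0.736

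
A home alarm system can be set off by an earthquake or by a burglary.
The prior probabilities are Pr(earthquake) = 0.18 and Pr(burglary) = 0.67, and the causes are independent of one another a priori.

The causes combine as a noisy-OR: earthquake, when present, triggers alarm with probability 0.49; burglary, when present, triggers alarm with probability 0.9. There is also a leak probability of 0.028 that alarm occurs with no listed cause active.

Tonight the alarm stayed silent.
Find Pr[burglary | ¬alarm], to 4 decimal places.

Under noisy-OR, P(alarm | causes) = 1 − (1−0.028)·∏(1−qᵢ) over the active causes.
By total probability over the 4 (earthquake, burglary) configurations:
  P(¬alarm) = 0.972·0.82·0.33 + 0.0972·0.82·0.67 + 0.49572·0.18·0.33 + 0.049572·0.18·0.67
        = 0.263023 + 0.053402 + 0.029446 + 0.005978 = 0.351849
Configurations with burglary contribute 0.059380, so
  P(burglary | ¬alarm) = 0.059380 / 0.351849 ≈ 0.1688

Pr[burglary | ¬alarm] ≈ 0.1688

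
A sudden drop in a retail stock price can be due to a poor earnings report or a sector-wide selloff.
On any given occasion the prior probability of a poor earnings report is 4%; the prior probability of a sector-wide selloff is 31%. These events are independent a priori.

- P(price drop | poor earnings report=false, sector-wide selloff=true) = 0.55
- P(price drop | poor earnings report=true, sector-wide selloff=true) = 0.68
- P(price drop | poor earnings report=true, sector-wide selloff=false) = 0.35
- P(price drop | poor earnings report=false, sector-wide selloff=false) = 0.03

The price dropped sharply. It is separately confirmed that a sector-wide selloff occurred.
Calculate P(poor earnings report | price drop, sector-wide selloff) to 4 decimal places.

By total probability over both values of poor earnings report:
  P(price drop | sector-wide selloff) = 0.55·0.96 + 0.68·0.04
        = 0.528000 + 0.027200 = 0.555200
Configurations with poor earnings report contribute 0.027200, so
  P(poor earnings report | price drop, sector-wide selloff) = 0.027200 / 0.555200 ≈ 0.0490

P(poor earnings report | price drop, sector-wide selloff) ≈ 0.0490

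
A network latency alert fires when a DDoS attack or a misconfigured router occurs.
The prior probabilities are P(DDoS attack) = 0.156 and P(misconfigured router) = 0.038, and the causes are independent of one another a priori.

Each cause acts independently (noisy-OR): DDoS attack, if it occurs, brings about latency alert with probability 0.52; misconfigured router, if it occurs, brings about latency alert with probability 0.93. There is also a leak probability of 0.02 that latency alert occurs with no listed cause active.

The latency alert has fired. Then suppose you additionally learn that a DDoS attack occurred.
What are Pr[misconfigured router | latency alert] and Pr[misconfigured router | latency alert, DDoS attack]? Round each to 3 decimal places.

Pr[misconfigured router | latency alert] ≈ 0.271; Pr[misconfigured router | latency alert, DDoS attack] ≈ 0.067

Under noisy-OR, P(latency alert | causes) = 1 − (1−0.02)·∏(1−qᵢ) over the active causes.
Enumerate the 4 (DDoS attack, misconfigured router) configurations and weight by the priors:
  P(latency alert) = 0.02×0.844×0.962 + 0.9314×0.844×0.038 + 0.5296×0.156×0.962 + 0.967072×0.156×0.038
        = 0.016239 + 0.029872 + 0.079478 + 0.005733 = 0.131322
The terms with misconfigured router present sum to 0.035605, so
  P(misconfigured router | latency alert) = 0.035605 / 0.131322 ≈ 0.271

Now also conditioning on DDoS attack=true:
For the numerator, keep only misconfigured router=true terms: 0.967072·0.038 = 0.036749
Normalizer over all consistent configurations: 0.5296·0.962 + 0.967072·0.038 = 0.546224
Posterior = 0.036749 / 0.546224 ≈ 0.067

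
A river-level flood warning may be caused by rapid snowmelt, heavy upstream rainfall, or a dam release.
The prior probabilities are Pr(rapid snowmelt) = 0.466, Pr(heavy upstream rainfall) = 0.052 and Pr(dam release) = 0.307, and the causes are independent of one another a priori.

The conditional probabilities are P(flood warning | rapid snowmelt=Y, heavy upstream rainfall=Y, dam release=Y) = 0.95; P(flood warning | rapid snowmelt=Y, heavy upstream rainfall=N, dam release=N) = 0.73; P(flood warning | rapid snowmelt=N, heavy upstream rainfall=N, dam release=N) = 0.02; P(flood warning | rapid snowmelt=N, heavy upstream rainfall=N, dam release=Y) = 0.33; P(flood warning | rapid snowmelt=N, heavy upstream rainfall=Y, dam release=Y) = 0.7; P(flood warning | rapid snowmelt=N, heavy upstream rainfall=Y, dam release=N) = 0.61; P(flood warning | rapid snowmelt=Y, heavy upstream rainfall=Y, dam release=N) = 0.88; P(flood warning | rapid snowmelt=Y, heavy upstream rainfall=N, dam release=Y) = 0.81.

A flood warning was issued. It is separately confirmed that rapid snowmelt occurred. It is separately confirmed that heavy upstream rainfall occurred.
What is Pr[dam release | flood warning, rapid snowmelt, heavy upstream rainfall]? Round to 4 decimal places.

Pr[dam release | flood warning, rapid snowmelt, heavy upstream rainfall] ≈ 0.3235

Enumerate both values of dam release and weight by the priors:
  P(flood warning | rapid snowmelt, heavy upstream rainfall) = 0.88×0.693 + 0.95×0.307
        = 0.609840 + 0.291650 = 0.901490
Keeping only the dam release-present terms gives 0.291650, so
  P(dam release | flood warning, rapid snowmelt, heavy upstream rainfall) = 0.291650 / 0.901490 ≈ 0.3235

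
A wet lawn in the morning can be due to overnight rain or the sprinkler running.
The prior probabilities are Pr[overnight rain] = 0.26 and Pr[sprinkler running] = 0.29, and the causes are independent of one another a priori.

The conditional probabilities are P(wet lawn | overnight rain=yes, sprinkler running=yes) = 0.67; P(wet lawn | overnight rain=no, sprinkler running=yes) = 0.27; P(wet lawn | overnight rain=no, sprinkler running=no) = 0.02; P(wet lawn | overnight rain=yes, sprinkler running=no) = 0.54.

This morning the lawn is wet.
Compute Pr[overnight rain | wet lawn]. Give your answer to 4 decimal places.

P(wet lawn) = 0.02*0.74*0.71 + 0.27*0.74*0.29 + 0.54*0.26*0.71 + 0.67*0.26*0.29 = 0.010508 + 0.057942 + 0.099684 + 0.050518 = 0.218652
Of this, 0.150202 comes from 0.099684 + 0.050518 (the overnight rain=true cases).
Hence the posterior is 0.150202/0.218652 ≈ 0.6869.

Pr[overnight rain | wet lawn] ≈ 0.6869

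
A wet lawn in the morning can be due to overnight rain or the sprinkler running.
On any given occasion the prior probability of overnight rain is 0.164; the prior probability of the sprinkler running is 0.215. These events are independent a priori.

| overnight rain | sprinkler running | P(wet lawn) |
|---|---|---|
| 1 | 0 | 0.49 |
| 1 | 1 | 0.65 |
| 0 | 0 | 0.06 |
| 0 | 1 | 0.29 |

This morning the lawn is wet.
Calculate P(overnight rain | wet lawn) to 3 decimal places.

P(overnight rain | wet lawn) ≈ 0.485

P(wet lawn) = 0.06×0.836×0.785 + 0.29×0.836×0.215 + 0.49×0.164×0.785 + 0.65×0.164×0.215 = 0.039376 + 0.052125 + 0.063083 + 0.022919 = 0.177503
Restricting to configurations with overnight rain present: 0.063083 + 0.022919 = 0.086002.
P(overnight rain | wet lawn) = 0.086002 / 0.177503 ≈ 0.485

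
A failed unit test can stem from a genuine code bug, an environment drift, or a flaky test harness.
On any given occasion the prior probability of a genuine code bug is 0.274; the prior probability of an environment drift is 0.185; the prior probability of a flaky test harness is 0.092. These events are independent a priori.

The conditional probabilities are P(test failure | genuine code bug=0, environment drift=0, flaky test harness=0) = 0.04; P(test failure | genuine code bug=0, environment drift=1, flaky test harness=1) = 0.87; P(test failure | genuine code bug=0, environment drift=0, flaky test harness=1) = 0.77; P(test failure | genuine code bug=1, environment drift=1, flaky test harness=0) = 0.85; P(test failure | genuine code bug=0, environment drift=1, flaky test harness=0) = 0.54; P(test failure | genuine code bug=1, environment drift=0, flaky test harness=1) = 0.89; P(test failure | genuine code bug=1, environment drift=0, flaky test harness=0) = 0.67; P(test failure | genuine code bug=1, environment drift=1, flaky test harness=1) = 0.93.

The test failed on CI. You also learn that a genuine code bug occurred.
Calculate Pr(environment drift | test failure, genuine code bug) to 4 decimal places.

Pr(environment drift | test failure, genuine code bug) ≈ 0.2199

Numerator (weight on configurations with environment drift): 0.142783 + 0.015829 = 0.158612
The normalizing constant is 0.67×0.815×0.908 + 0.89×0.815×0.092 + 0.85×0.185×0.908 + 0.93×0.185×0.092 = 0.721157
Posterior = 0.158612 / 0.721157 ≈ 0.2199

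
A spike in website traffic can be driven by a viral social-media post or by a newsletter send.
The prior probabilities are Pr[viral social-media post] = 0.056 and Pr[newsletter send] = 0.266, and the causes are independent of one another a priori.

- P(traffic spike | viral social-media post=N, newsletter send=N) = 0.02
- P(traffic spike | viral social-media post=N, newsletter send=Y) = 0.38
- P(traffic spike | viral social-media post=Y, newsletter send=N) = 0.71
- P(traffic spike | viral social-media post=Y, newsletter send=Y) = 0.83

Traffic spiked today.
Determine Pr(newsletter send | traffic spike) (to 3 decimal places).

P(traffic spike) = 0.02×0.944×0.734 + 0.38×0.944×0.266 + 0.71×0.056×0.734 + 0.83×0.056×0.266 = 0.013858 + 0.095420 + 0.029184 + 0.012364 = 0.150826
Restricting to configurations with newsletter send present: 0.095420 + 0.012364 = 0.107784.
Hence the posterior is 0.107784/0.150826 ≈ 0.715.

Pr(newsletter send | traffic spike) ≈ 0.715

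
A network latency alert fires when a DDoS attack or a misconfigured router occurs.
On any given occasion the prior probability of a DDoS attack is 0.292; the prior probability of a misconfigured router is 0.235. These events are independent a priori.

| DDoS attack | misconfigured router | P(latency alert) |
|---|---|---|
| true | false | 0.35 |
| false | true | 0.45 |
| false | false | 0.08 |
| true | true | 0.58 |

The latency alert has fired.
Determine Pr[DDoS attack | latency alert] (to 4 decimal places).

Pr[DDoS attack | latency alert] ≈ 0.4995

Weight on DDoS attack=true, given the evidence: 0.078183 + 0.039800 = 0.117983
The normalizing constant is 0.08×0.708×0.765 + 0.45×0.708×0.235 + 0.35×0.292×0.765 + 0.58×0.292×0.235 = 0.236184
P(DDoS attack | latency alert) = 0.117983/0.236184 ≈ 0.4995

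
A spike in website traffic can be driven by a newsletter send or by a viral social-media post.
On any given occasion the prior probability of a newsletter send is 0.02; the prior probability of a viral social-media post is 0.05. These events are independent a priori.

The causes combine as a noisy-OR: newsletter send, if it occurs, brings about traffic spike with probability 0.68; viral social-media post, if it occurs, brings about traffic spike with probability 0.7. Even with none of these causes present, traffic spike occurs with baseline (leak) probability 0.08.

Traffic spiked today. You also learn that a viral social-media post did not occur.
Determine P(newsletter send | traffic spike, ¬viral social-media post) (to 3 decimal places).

Under noisy-OR, P(traffic spike | causes) = 1 − (1−0.08)·∏(1−qᵢ) over the active causes.
Weight on newsletter send=true, given the evidence: 0.7056×0.02 = 0.014112
Normalizer over all consistent configurations: 0.08×0.98 + 0.7056×0.02 = 0.092512
Posterior = 0.014112 / 0.092512 ≈ 0.153

P(newsletter send | traffic spike, ¬viral social-media post) ≈ 0.153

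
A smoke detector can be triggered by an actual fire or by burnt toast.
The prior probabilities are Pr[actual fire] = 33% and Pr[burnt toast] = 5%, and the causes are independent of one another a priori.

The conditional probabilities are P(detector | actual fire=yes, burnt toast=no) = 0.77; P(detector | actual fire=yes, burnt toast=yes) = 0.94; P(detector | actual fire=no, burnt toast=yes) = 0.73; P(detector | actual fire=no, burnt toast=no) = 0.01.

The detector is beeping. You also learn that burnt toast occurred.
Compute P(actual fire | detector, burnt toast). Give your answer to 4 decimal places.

Sum P(detector|·) weighted by the priors over both values of actual fire:
  P(detector | burnt toast) = 0.73*0.67 + 0.94*0.33
        = 0.489100 + 0.310200 = 0.799300
Configurations with actual fire contribute 0.310200, so
  P(actual fire | detector, burnt toast) = 0.310200 / 0.799300 ≈ 0.3881

P(actual fire | detector, burnt toast) ≈ 0.3881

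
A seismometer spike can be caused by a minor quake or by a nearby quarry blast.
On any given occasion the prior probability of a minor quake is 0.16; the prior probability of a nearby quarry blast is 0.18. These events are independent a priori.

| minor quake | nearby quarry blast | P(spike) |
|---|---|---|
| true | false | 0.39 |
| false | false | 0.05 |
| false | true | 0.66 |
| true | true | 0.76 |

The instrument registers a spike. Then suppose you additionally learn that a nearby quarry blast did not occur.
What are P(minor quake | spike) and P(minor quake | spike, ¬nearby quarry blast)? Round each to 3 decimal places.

P(minor quake | spike) ≈ 0.352; P(minor quake | spike, ¬nearby quarry blast) ≈ 0.598

Weight on minor quake=true, given the evidence: 0.051168 + 0.021888 = 0.073056
Normalizer over all consistent configurations: 0.05×0.84×0.82 + 0.66×0.84×0.18 + 0.39×0.16×0.82 + 0.76×0.16×0.18 = 0.207288
P(minor quake | spike) = 0.073056/0.207288 ≈ 0.352

With the extra evidence:
Weight on minor quake=true, given the evidence: 0.39×0.16 = 0.062400
Normalizer over all consistent configurations: 0.05×0.84 + 0.39×0.16 = 0.104400
Posterior = 0.062400 / 0.104400 ≈ 0.598
With nearby quarry blast excluded, minor quake must carry more of the explanatory weight for the spike.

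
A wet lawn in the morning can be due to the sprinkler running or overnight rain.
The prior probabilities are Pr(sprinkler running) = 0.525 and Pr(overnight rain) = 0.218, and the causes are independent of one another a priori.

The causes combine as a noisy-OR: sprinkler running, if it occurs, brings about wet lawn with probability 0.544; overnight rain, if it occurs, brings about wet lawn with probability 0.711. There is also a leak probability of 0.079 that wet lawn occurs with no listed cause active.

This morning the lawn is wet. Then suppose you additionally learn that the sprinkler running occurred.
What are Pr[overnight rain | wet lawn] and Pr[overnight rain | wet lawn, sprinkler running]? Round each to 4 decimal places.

Under noisy-OR, P(wet lawn | causes) = 1 − (1−0.079)·∏(1−qᵢ) over the active causes.
Weight on overnight rain=true, given the evidence: 0.075988 + 0.100559 = 0.176547
Normalizer over all consistent configurations: 0.079·0.475·0.782 + 0.733831·0.475·0.218 + 0.580024·0.525·0.782 + 0.878627·0.525·0.218 = 0.444021
Posterior = 0.176547 / 0.444021 ≈ 0.3976

With the extra evidence:
Weight on overnight rain=true, given the evidence: 0.878627*0.218 = 0.191541
Denominator P(wet lawn | sprinkler running): 0.580024*0.782 + 0.878627*0.218 = 0.645120
P(overnight rain | wet lawn, sprinkler running) = 0.191541/0.645120 ≈ 0.2969
— sprinkler running explains away the evidence for overnight rain.

Pr[overnight rain | wet lawn] ≈ 0.3976; Pr[overnight rain | wet lawn, sprinkler running] ≈ 0.2969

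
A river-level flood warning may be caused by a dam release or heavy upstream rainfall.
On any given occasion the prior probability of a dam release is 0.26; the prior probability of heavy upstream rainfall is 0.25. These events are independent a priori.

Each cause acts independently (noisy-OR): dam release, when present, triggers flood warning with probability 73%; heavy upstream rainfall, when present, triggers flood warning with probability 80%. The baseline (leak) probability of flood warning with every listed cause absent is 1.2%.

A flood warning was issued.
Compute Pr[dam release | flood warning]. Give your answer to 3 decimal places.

Pr[dam release | flood warning] ≈ 0.569

Under noisy-OR, P(flood warning | causes) = 1 − (1−0.012)·∏(1−qᵢ) over the active causes.
Numerator (weight on configurations with dam release): 0.142982 + 0.061532 = 0.204514
Denominator P(flood warning): 0.012*0.74*0.75 + 0.8024*0.74*0.25 + 0.73324*0.26*0.75 + 0.946648*0.26*0.25 = 0.359618
P(dam release | flood warning) = 0.204514/0.359618 ≈ 0.569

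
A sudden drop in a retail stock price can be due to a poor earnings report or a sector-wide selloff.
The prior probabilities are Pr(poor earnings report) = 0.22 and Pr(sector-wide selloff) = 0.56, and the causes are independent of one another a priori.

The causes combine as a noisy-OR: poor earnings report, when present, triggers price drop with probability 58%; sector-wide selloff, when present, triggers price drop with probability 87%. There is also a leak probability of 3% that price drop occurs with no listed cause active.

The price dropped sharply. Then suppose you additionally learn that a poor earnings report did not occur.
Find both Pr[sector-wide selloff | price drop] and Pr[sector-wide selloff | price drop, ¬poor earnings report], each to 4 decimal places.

Pr[sector-wide selloff | price drop] ≈ 0.8805; Pr[sector-wide selloff | price drop, ¬poor earnings report] ≈ 0.9737

Under noisy-OR, P(price drop | causes) = 1 − (1−0.03)·∏(1−qᵢ) over the active causes.
Numerator (weight on configurations with sector-wide selloff): 0.381720 + 0.116675 = 0.498395
Normalizer over all consistent configurations: 0.03·0.78·0.44 + 0.8739·0.78·0.56 + 0.5926·0.22·0.44 + 0.947038·0.22·0.56 = 0.566055
P(sector-wide selloff | price drop) = 0.498395/0.566055 ≈ 0.8805

With the extra evidence:
Weight on sector-wide selloff=true, given the evidence: 0.8739*0.56 = 0.489384
The normalizing constant is 0.03*0.44 + 0.8739*0.56 = 0.502584
P(sector-wide selloff | price drop, ¬poor earnings report) = 0.489384/0.502584 ≈ 0.9737
Ruling out poor earnings report raises the posterior on sector-wide selloff — the flip side of explaining away.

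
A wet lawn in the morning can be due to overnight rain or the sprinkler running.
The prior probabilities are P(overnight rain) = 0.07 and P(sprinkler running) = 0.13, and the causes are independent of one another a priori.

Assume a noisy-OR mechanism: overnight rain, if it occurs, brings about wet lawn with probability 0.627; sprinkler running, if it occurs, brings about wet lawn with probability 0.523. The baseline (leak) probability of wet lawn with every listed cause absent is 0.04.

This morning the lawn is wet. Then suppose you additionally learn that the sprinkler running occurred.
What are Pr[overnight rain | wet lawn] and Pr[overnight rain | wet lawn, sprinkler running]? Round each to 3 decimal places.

Pr[overnight rain | wet lawn] ≈ 0.323; Pr[overnight rain | wet lawn, sprinkler running] ≈ 0.103

Under noisy-OR, P(wet lawn | causes) = 1 − (1−0.04)·∏(1−qᵢ) over the active causes.
By total probability over the 4 (overnight rain, sprinkler running) configurations:
  P(wet lawn) = 0.04*0.93*0.87 + 0.54208*0.93*0.13 + 0.64192*0.07*0.87 + 0.829196*0.07*0.13
        = 0.032364 + 0.065537 + 0.039093 + 0.007546 = 0.144540
Keeping only the overnight rain-present terms gives 0.046639, so
  P(overnight rain | wet lawn) = 0.046639 / 0.144540 ≈ 0.323

Now condition on the additional information:
Sum P(wet lawn|·) weighted by the priors over both values of overnight rain:
  P(wet lawn | sprinkler running) = 0.54208×0.93 + 0.829196×0.07
        = 0.504134 + 0.058044 = 0.562178
The terms with overnight rain present sum to 0.058044, so
  P(overnight rain | wet lawn, sprinkler running) = 0.058044 / 0.562178 ≈ 0.103
This is intercausal reasoning (explaining away): once sprinkler running accounts for the wet lawn, overnight rain becomes less likely.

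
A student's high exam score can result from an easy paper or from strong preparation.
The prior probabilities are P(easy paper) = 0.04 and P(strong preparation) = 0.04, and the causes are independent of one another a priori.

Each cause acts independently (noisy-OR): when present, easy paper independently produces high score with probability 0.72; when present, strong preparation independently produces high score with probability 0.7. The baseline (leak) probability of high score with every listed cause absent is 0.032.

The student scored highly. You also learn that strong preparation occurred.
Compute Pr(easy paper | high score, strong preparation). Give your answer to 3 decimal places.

Under noisy-OR, P(high score | causes) = 1 − (1−0.032)·∏(1−qᵢ) over the active causes.
Numerator (weight on configurations with easy paper): 0.918688*0.04 = 0.036748
The normalizing constant is 0.7096*0.96 + 0.918688*0.04 = 0.717964
Posterior = 0.036748 / 0.717964 ≈ 0.051

Pr(easy paper | high score, strong preparation) ≈ 0.051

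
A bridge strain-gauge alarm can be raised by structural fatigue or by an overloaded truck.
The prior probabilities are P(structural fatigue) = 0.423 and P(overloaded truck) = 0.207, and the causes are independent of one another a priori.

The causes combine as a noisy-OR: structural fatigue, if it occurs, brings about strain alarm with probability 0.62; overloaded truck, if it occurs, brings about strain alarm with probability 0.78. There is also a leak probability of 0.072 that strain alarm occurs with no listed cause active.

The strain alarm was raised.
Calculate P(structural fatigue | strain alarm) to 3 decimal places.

P(structural fatigue | strain alarm) ≈ 0.699

Under noisy-OR, P(strain alarm | causes) = 1 − (1−0.072)·∏(1−qᵢ) over the active causes.
P(strain alarm) = 0.072*0.577*0.793 + 0.79584*0.577*0.207 + 0.64736*0.423*0.793 + 0.922419*0.423*0.207 = 0.032944 + 0.095054 + 0.217150 + 0.080768 = 0.425916
The structural fatigue-present share is 0.217150 + 0.080768 = 0.297918.
Hence the posterior is 0.297918/0.425916 ≈ 0.699.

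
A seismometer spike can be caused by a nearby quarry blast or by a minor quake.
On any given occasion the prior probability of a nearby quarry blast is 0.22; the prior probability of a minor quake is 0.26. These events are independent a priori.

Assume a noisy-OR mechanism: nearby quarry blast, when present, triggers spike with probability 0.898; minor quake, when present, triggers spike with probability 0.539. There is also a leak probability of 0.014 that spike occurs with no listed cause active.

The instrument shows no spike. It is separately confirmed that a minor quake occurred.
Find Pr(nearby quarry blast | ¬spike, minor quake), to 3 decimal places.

Under noisy-OR, P(spike | causes) = 1 − (1−0.014)·∏(1−qᵢ) over the active causes.
P(¬spike | minor quake) = 0.454546×0.78 + 0.046364×0.22 = 0.354546 + 0.010200 = 0.364746
Restricting to configurations with nearby quarry blast present: 0.046364×0.22 = 0.010200.
So P(nearby quarry blast | ¬spike, minor quake) = 0.010200/0.364746 ≈ 0.028.

Pr(nearby quarry blast | ¬spike, minor quake) ≈ 0.028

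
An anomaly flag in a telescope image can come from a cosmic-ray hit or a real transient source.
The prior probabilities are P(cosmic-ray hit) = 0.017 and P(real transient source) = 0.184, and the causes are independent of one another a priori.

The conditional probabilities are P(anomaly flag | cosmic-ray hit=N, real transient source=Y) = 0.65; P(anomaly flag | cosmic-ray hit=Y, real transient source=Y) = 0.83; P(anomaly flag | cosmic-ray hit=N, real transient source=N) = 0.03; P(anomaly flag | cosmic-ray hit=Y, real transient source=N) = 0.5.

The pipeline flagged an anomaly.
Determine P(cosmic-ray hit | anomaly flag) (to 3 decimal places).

P(anomaly flag) = 0.03×0.983×0.816 + 0.65×0.983×0.184 + 0.5×0.017×0.816 + 0.83×0.017×0.184 = 0.024064 + 0.117567 + 0.006936 + 0.002596 = 0.151163
The cosmic-ray hit-present share is 0.006936 + 0.002596 = 0.009532.
P(cosmic-ray hit | anomaly flag) = 0.009532 / 0.151163 ≈ 0.063

P(cosmic-ray hit | anomaly flag) ≈ 0.063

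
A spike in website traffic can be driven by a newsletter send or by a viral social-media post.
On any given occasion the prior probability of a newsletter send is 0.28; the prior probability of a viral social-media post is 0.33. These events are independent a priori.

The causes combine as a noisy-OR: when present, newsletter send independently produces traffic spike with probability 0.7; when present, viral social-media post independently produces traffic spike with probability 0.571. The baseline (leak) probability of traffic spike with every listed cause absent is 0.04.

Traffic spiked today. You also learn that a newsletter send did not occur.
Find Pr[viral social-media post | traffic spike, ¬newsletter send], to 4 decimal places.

Under noisy-OR, P(traffic spike | causes) = 1 − (1−0.04)·∏(1−qᵢ) over the active causes.
P(traffic spike | ¬newsletter send) = 0.04·0.67 + 0.58816·0.33 = 0.026800 + 0.194093 = 0.220893
Restricting to configurations with viral social-media post present: 0.58816·0.33 = 0.194093.
Hence the posterior is 0.194093/0.220893 ≈ 0.8787.

Pr[viral social-media post | traffic spike, ¬newsletter send] ≈ 0.8787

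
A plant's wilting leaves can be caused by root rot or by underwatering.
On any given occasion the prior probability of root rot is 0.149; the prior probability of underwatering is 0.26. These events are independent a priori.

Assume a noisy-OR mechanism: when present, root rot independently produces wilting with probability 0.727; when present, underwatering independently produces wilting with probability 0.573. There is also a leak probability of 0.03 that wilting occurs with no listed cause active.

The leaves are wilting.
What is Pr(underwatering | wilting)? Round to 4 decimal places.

Under noisy-OR, P(wilting | causes) = 1 − (1−0.03)·∏(1−qᵢ) over the active causes.
Numerator (weight on configurations with underwatering): 0.129616 + 0.034360 = 0.163976
Normalizer over all consistent configurations: 0.03*0.851*0.74 + 0.58581*0.851*0.26 + 0.73519*0.149*0.74 + 0.886926*0.149*0.26 = 0.263930
Posterior = 0.163976 / 0.263930 ≈ 0.6213

Pr(underwatering | wilting) ≈ 0.6213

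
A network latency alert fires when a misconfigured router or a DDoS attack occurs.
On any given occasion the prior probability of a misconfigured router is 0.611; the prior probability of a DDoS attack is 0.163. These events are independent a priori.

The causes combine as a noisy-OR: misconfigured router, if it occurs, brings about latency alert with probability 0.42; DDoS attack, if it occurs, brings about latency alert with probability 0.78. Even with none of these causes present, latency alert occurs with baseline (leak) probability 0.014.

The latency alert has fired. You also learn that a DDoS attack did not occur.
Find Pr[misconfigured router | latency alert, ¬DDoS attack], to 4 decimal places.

Pr[misconfigured router | latency alert, ¬DDoS attack] ≈ 0.9796

Under noisy-OR, P(latency alert | causes) = 1 − (1−0.014)·∏(1−qᵢ) over the active causes.
Enumerate both values of misconfigured router and weight by the priors:
  P(latency alert | ¬DDoS attack) = 0.014*0.389 + 0.42812*0.611
        = 0.005446 + 0.261581 = 0.267027
The terms with misconfigured router present sum to 0.261581, so
  P(misconfigured router | latency alert, ¬DDoS attack) = 0.261581 / 0.267027 ≈ 0.9796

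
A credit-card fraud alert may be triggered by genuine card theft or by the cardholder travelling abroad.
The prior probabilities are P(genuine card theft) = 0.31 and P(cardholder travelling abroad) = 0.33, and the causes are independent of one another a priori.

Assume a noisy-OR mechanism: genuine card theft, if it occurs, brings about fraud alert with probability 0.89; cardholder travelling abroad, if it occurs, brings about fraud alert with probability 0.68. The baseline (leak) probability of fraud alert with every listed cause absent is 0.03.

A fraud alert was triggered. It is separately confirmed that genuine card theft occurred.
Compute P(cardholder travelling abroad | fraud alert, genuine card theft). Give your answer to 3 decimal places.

Under noisy-OR, P(fraud alert | causes) = 1 − (1−0.03)·∏(1−qᵢ) over the active causes.
Sum P(fraud alert|·) weighted by the priors over both values of cardholder travelling abroad:
  P(fraud alert | genuine card theft) = 0.8933×0.67 + 0.965856×0.33
        = 0.598511 + 0.318732 = 0.917243
Keeping only the cardholder travelling abroad-present terms gives 0.318732, so
  P(cardholder travelling abroad | fraud alert, genuine card theft) = 0.318732 / 0.917243 ≈ 0.347

P(cardholder travelling abroad | fraud alert, genuine card theft) ≈ 0.347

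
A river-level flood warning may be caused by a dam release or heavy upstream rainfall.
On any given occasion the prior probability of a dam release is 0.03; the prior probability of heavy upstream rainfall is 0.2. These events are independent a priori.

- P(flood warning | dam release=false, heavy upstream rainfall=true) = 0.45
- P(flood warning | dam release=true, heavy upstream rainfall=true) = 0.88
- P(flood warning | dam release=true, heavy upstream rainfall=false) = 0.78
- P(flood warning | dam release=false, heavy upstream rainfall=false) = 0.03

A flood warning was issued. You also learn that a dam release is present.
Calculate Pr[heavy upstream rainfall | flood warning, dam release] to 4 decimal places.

Sum P(flood warning|·) weighted by the priors over both values of heavy upstream rainfall:
  P(flood warning | dam release) = 0.78·0.8 + 0.88·0.2
        = 0.624000 + 0.176000 = 0.800000
Keeping only the heavy upstream rainfall-present terms gives 0.176000, so
  P(heavy upstream rainfall | flood warning, dam release) = 0.176000 / 0.800000 ≈ 0.2200

Pr[heavy upstream rainfall | flood warning, dam release] ≈ 0.2200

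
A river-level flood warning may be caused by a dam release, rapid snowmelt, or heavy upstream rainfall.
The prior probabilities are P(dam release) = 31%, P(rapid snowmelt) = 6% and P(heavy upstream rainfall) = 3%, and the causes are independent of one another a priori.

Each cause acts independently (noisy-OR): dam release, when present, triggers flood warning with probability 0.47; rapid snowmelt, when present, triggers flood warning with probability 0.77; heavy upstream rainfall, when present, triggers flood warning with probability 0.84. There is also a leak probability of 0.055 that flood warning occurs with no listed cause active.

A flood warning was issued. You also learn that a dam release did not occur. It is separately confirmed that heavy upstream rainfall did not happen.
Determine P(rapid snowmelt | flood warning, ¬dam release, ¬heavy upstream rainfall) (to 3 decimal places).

Under noisy-OR, P(flood warning | causes) = 1 − (1−0.055)·∏(1−qᵢ) over the active causes.
P(flood warning | ¬dam release, ¬heavy upstream rainfall) = 0.055·0.94 + 0.78265·0.06 = 0.051700 + 0.046959 = 0.098659
The rapid snowmelt-present share is 0.78265·0.06 = 0.046959.
P(rapid snowmelt | flood warning, ¬dam release, ¬heavy upstream rainfall) = 0.046959 / 0.098659 ≈ 0.476

P(rapid snowmelt | flood warning, ¬dam release, ¬heavy upstream rainfall) ≈ 0.476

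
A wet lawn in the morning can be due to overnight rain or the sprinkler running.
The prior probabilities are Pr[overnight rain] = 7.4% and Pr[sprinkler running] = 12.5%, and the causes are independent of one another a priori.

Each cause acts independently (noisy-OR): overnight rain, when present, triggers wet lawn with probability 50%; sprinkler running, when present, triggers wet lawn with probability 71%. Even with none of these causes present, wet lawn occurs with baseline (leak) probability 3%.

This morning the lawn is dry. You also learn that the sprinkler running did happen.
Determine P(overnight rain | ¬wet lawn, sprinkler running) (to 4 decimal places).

P(overnight rain | ¬wet lawn, sprinkler running) ≈ 0.0384

Under noisy-OR, P(wet lawn | causes) = 1 − (1−0.03)·∏(1−qᵢ) over the active causes.
Enumerate both values of overnight rain and weight by the priors:
  P(¬wet lawn | sprinkler running) = 0.2813*0.926 + 0.14065*0.074
        = 0.260484 + 0.010408 = 0.270892
Keeping only the overnight rain-present terms gives 0.010408, so
  P(overnight rain | ¬wet lawn, sprinkler running) = 0.010408 / 0.270892 ≈ 0.0384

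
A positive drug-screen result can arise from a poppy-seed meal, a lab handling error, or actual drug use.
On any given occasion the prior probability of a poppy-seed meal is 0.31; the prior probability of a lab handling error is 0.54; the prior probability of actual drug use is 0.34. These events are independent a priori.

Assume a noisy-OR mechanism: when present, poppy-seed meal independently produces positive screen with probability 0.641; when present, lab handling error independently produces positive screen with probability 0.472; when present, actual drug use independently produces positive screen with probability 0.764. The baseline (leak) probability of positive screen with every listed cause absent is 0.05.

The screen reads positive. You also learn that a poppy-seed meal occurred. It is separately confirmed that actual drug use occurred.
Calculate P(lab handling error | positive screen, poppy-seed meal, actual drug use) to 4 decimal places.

Under noisy-OR, P(positive screen | causes) = 1 − (1−0.05)·∏(1−qᵢ) over the active causes.
For the numerator, keep only lab handling error=true terms: 0.957502×0.54 = 0.517051
Normalizer over all consistent configurations: 0.919512×0.46 + 0.957502×0.54 = 0.940027
Posterior = 0.517051 / 0.940027 ≈ 0.5500

P(lab handling error | positive screen, poppy-seed meal, actual drug use) ≈ 0.5500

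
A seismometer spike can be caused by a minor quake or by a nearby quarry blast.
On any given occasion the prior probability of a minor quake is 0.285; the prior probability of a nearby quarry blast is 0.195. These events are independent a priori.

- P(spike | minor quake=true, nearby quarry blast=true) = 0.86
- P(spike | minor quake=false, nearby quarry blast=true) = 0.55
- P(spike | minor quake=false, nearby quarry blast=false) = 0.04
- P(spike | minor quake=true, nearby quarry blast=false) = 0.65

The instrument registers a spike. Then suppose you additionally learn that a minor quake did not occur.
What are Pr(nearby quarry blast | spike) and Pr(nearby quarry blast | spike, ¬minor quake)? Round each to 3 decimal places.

For the numerator, keep only nearby quarry blast=true terms: 0.076684 + 0.047794 = 0.124478
Denominator P(spike): 0.04×0.715×0.805 + 0.55×0.715×0.195 + 0.65×0.285×0.805 + 0.86×0.285×0.195 = 0.296627
Posterior = 0.124478 / 0.296627 ≈ 0.420

With the extra evidence:
Numerator (weight on configurations with nearby quarry blast): 0.55·0.195 = 0.107250
Denominator P(spike | ¬minor quake): 0.04·0.805 + 0.55·0.195 = 0.139450
P(nearby quarry blast | spike, ¬minor quake) = 0.107250/0.139450 ≈ 0.769

Pr(nearby quarry blast | spike) ≈ 0.420; Pr(nearby quarry blast | spike, ¬minor quake) ≈ 0.769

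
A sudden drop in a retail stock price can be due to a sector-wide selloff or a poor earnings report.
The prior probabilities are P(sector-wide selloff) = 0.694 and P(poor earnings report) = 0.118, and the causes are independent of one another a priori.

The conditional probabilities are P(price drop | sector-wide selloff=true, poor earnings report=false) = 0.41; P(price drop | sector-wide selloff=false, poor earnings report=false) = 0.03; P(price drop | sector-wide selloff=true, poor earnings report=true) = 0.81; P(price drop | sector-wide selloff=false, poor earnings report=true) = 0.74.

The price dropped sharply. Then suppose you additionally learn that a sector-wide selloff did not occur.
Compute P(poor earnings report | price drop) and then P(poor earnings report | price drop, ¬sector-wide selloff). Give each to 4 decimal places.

Enumerate the 4 (sector-wide selloff, poor earnings report) configurations and weight by the priors:
  P(price drop) = 0.03*0.306*0.882 + 0.74*0.306*0.118 + 0.41*0.694*0.882 + 0.81*0.694*0.118
        = 0.008097 + 0.026720 + 0.250964 + 0.066333 = 0.352114
Configurations with poor earnings report contribute 0.093053, so
  P(poor earnings report | price drop) = 0.093053 / 0.352114 ≈ 0.2643

Now also conditioning on sector-wide selloff≠true:
P(price drop | ¬sector-wide selloff) = 0.03*0.882 + 0.74*0.118 = 0.026460 + 0.087320 = 0.113780
Of this, 0.087320 comes from 0.74*0.118 (the poor earnings report=true cases).
Hence the posterior is 0.087320/0.113780 ≈ 0.7674.

P(poor earnings report | price drop) ≈ 0.2643; P(poor earnings report | price drop, ¬sector-wide selloff) ≈ 0.7674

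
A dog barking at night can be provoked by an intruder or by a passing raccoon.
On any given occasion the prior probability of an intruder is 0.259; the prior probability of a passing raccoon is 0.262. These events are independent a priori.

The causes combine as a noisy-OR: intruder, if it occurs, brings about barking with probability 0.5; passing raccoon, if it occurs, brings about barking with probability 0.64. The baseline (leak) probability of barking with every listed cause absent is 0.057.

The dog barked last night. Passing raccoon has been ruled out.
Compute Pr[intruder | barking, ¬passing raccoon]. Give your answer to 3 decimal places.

Pr[intruder | barking, ¬passing raccoon] ≈ 0.764

Under noisy-OR, P(barking | causes) = 1 − (1−0.057)·∏(1−qᵢ) over the active causes.
Sum P(barking|·) weighted by the priors over both values of intruder:
  P(barking | ¬passing raccoon) = 0.057×0.741 + 0.5285×0.259
        = 0.042237 + 0.136881 = 0.179118
Configurations with intruder contribute 0.136881, so
  P(intruder | barking, ¬passing raccoon) = 0.136881 / 0.179118 ≈ 0.764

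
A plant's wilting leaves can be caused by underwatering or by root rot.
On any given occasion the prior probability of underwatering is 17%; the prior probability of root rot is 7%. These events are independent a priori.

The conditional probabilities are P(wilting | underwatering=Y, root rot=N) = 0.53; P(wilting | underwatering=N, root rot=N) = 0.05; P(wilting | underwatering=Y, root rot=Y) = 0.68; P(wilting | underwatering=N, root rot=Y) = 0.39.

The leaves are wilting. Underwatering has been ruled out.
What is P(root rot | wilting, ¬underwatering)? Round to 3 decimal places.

Weight on root rot=true, given the evidence: 0.39×0.07 = 0.027300
Normalizer over all consistent configurations: 0.05×0.93 + 0.39×0.07 = 0.073800
Posterior = 0.027300 / 0.073800 ≈ 0.370

P(root rot | wilting, ¬underwatering) ≈ 0.370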